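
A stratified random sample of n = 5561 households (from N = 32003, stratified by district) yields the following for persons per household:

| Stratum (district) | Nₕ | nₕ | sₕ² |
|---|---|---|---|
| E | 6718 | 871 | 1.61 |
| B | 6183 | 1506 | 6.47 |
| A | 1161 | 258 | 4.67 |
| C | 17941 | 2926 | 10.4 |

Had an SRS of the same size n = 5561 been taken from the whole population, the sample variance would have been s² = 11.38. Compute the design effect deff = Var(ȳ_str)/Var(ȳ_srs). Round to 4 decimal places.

0.6775

Var(ȳ_str) = Σ Wₕ²(1−fₕ)sₕ²/nₕ with Wₕ = Nₕ/32003:
  E: (6718/32003)²·(1−871/6718)·1.61/871 = 7.089236 × 10^-5
  B: (6183/32003)²·(1−1506/6183)·6.47/1506 = 1.2130104 × 10^-4
  A: (1161/32003)²·(1−258/1161)·4.67/258 = 1.8528308 × 10^-5
  C: (17941/32003)²·(1−2926/17941)·10.4/2926 = 9.3486654 × 10^-4
  → Var(ȳ_str) = 0.0011455882.
Var(ȳ_srs) = (1 − 5561/32003)·11.38/5561 = 0.0016908029.
deff = 0.0011455882 / 0.0016908029 = 0.6775.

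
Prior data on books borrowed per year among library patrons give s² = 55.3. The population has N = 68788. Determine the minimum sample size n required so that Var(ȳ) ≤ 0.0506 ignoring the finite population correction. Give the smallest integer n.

1093

Without fpc, n₀ = s²/D = 55.3/0.0506 = 1092.8854.
Rounding up, n = 1093.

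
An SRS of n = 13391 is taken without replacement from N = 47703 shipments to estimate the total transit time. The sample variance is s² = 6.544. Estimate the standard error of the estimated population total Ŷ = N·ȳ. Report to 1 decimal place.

894.4

Var(Ŷ) = N²·Var(ȳ) = N²·(1 − n/N)·s²/n.
f = 13391/47703 = 0.28071610; Var(ȳ) = 0.71928390·6.544/13391 = 3.5150428 × 10^-4.
Var(Ŷ) = 47703² · (3.5150428 × 10^-4) = 799874.78.
SE(Ŷ) = √(799874.78) = 894.4.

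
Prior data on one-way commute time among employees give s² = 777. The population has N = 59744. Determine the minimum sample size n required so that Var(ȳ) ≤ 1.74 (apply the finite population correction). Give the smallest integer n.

Without fpc, n₀ = s²/D = 777/1.74 = 446.5517.
With fpc, (1 − n/N)·s²/n ≤ D requires n ≥ n₀/(1 + n₀/N) = 446.5517/(1 + 446.5517/59744) = 443.2387.
Rounding up, n = 444.

444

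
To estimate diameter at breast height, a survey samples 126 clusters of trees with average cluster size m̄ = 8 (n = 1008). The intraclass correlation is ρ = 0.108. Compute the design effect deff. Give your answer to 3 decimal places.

deff = 1 + (8 − 1)·0.108 = 1 + 0.756 = 1.756.

1.756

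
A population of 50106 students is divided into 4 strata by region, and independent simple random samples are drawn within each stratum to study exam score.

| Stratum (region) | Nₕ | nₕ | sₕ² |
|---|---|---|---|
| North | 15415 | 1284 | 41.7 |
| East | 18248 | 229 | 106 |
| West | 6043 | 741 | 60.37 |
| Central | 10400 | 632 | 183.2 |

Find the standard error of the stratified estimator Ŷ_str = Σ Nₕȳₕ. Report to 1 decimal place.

Var(Ŷ_str) = Σₕ Nₕ²(1 − fₕ)sₕ²/nₕ.
North: 15415²·(1 − 1284/15415)·41.7/1284 = 7.0743649 × 10^6.
East: 18248²·(1 − 229/18248)·106/229 = 1.5220059 × 10^8.
West: 6043²·(1 − 741/6043)·60.37/741 = 2.6103292 × 10^6.
Central: 10400²·(1 − 632/10400)·183.2/632 = 2.9447429 × 10^7.
Sum = 1.9133271 × 10^8.
SE = √(1.9133271 × 10^8) = 13832.3.

13832.3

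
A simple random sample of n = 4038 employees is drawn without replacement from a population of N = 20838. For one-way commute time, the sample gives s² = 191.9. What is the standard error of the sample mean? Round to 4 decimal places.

0.1957

Under SRS without replacement, Var(ȳ) = (1 − f)·s²/n with f = n/N = 4038/20838 = 0.19378059.
Var(ȳ) = (1 − 0.19378059)·191.9/4038 = 0.80621941·0.047523526 = 0.038314389.
SE(ȳ) = √(0.038314389) = 0.1957.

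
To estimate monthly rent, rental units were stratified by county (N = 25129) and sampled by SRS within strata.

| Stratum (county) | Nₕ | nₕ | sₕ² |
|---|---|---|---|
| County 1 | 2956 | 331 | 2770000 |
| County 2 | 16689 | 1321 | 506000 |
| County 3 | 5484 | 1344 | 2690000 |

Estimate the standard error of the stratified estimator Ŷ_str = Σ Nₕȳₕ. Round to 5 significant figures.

456750

Var(Ŷ_str) = Σₕ Nₕ²(1 − fₕ)sₕ²/nₕ.
County 1: 2956²·(1 − 331/2956)·2770000/331 = 6.4935997 × 10^10.
County 2: 16689²·(1 − 1321/16689)·506000/1321 = 9.8241586 × 10^10.
County 3: 5484²·(1 − 1344/5484)·2690000/1344 = 4.5441305 × 10^10.
Sum = 2.0861889 × 10^11.
SE = √(2.0861889 × 10^11) = 456750.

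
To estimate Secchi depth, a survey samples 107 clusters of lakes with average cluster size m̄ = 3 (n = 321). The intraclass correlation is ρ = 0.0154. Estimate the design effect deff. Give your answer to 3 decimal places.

deff = 1 + (3 − 1)·0.0154 = 1 + 0.0308 = 1.0308.

1.031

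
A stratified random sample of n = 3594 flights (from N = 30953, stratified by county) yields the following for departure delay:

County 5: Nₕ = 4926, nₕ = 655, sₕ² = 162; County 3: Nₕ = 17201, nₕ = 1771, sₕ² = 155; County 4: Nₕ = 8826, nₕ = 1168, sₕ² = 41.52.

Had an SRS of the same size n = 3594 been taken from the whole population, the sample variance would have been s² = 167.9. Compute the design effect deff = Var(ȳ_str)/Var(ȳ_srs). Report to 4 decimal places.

0.7794

Var(ȳ_str) = Σ Wₕ²(1−fₕ)sₕ²/nₕ with Wₕ = Nₕ/30953:
  County 5: (4926/30953)²·(1−655/4926)·162/655 = 0.005431155
  County 3: (17201/30953)²·(1−1771/17201)·155/1771 = 0.024245283
  County 4: (8826/30953)²·(1−1168/8826)·41.52/1168 = 0.0025077734
  → Var(ȳ_str) = 0.032184211.
Var(ȳ_srs) = (1 − 3594/30953)·167.9/3594 = 0.041292397.
deff = 0.032184211 / 0.041292397 = 0.7794.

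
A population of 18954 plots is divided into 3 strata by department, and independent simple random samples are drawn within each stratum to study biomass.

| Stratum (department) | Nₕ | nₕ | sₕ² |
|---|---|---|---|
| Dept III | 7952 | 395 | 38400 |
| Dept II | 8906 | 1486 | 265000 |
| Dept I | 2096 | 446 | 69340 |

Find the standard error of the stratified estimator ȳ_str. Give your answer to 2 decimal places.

7.11

Var(ȳ_str) = Σₕ Wₕ²(1 − fₕ)sₕ²/nₕ with Wₕ = Nₕ/N, N = 18954.
Dept III: Wₕ = 0.41954205; term = 0.41954205²·(1 − 0.04967304)·38400/395 = 16.261409.
Dept II: Wₕ = 0.46987443; term = 0.46987443²·(1 − 0.16685381)·265000/1486 = 32.802875.
Dept I: Wₕ = 0.11058352; term = 0.11058352²·(1 − 0.21278626)·69340/446 = 1.4966576.
Sum = 50.560942.
SE = √(50.560942) = 7.11.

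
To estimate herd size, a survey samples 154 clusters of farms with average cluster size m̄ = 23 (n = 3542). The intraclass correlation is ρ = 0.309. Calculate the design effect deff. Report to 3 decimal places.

deff = 1 + (23 − 1)·0.309 = 1 + 6.798 = 7.798.

7.798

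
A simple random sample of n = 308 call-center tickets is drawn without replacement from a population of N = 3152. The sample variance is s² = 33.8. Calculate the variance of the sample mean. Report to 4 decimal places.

Under SRS without replacement, Var(ȳ) = (1 − f)·s²/n with f = n/N = 308/3152 = 0.09771574.
Var(ȳ) = (1 − 0.09771574)·33.8/308 = 0.90228426·0.10974026 = 0.099016909.

0.0990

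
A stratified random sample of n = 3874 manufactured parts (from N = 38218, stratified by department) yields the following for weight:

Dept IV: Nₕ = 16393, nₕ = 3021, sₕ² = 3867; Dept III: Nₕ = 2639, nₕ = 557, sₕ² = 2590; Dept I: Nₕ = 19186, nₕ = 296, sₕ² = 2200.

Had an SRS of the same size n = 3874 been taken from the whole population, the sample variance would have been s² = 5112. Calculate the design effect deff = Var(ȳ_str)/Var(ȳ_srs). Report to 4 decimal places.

Var(ȳ_str) = Σ Wₕ²(1−fₕ)sₕ²/nₕ with Wₕ = Nₕ/38218:
  Dept IV: (16393/38218)²·(1−3021/16393)·3867/3021 = 0.19210662
  Dept III: (2639/38218)²·(1−557/2639)·2590/557 = 0.017491569
  Dept I: (19186/38218)²·(1−296/19186)·2200/296 = 1.8442146
  → Var(ȳ_str) = 2.0538128.
Var(ȳ_srs) = (1 − 3874/38218)·5112/3874 = 1.1858074.
deff = 2.0538128 / 1.1858074 = 1.7320.

1.7320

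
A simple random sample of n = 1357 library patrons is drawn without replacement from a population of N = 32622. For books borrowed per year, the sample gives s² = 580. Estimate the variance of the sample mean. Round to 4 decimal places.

0.4096

Under SRS without replacement, Var(ȳ) = (1 − f)·s²/n with f = n/N = 1357/32622 = 0.04159769.
Var(ȳ) = (1 − 0.04159769)·580/1357 = 0.95840231·0.42741341 = 0.409634.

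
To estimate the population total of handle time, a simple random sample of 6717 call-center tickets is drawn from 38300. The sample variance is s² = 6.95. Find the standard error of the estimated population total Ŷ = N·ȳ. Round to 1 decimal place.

Var(Ŷ) = N²·Var(ȳ) = N²·(1 − n/N)·s²/n.
f = 6717/38300 = 0.17537859; Var(ȳ) = 0.82462141·6.95/6717 = 8.5322596 × 10^-4.
Var(Ŷ) = 38300² · (8.5322596 × 10^-4) = 1.2515886 × 10^6.
SE(Ŷ) = √(1.2515886 × 10^6) = 1118.7.

1118.7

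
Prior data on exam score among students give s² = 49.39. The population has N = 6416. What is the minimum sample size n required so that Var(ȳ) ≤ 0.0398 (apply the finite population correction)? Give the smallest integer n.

1040

Without fpc, n₀ = s²/D = 49.39/0.0398 = 1240.9548.
With fpc, (1 − n/N)·s²/n ≤ D requires n ≥ n₀/(1 + n₀/N) = 1240.9548/(1 + 1240.9548/6416) = 1039.8345.
Rounding up, n = 1040.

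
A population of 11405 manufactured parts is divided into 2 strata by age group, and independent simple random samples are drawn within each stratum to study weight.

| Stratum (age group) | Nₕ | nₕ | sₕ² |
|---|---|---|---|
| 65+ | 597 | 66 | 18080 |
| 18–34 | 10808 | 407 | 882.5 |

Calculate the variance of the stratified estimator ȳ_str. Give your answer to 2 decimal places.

Var(ȳ_str) = Σₕ Wₕ²(1 − fₕ)sₕ²/nₕ with Wₕ = Nₕ/N, N = 11405.
65+: Wₕ = 0.05234546; term = 0.05234546²·(1 − 0.11055276)·18080/66 = 0.66762527.
18–34: Wₕ = 0.94765454; term = 0.94765454²·(1 − 0.03765729)·882.5/407 = 1.8739162.
Sum = 2.5415415.

2.54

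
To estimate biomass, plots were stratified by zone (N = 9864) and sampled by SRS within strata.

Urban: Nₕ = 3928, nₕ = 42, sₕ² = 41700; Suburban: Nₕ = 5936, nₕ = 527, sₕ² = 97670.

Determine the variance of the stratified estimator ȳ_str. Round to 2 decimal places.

216.92

Var(ȳ_str) = Σₕ Wₕ²(1 − fₕ)sₕ²/nₕ with Wₕ = Nₕ/N, N = 9864.
Urban: Wₕ = 0.39821573; term = 0.39821573²·(1 − 0.01069246)·41700/42 = 155.75963.
Suburban: Wₕ = 0.60178427; term = 0.60178427²·(1 − 0.08878032)·97670/527 = 61.158288.
Sum = 216.91792.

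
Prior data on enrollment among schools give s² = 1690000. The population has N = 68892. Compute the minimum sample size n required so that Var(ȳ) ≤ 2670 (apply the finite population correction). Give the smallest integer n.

628

Without fpc, n₀ = s²/D = 1690000/2670 = 632.9588.
With fpc, (1 − n/N)·s²/n ≤ D requires n ≥ n₀/(1 + n₀/N) = 632.9588/(1 + 632.9588/68892) = 627.1963.
Rounding up, n = 628.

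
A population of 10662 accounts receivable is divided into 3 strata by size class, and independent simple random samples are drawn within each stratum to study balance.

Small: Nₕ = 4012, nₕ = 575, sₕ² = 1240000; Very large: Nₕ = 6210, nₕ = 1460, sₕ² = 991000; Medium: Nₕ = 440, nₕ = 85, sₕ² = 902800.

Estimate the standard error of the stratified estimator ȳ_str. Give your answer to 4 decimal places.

21.2676

Var(ȳ_str) = Σₕ Wₕ²(1 − fₕ)sₕ²/nₕ with Wₕ = Nₕ/N, N = 10662.
Small: Wₕ = 0.37628963; term = 0.37628963²·(1 − 0.14332004)·1240000/575 = 261.58747.
Very large: Wₕ = 0.58244232; term = 0.58244232²·(1 − 0.23510467)·991000/1460 = 176.1281.
Medium: Wₕ = 0.04126805; term = 0.04126805²·(1 − 0.19318182)·902800/85 = 14.594066.
Sum = 452.30964.
SE = √(452.30964) = 21.2676.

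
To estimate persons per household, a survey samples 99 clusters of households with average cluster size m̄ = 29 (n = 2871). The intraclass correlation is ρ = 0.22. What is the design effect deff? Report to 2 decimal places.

deff = 1 + (29 − 1)·0.22 = 1 + 6.16 = 7.16.

7.16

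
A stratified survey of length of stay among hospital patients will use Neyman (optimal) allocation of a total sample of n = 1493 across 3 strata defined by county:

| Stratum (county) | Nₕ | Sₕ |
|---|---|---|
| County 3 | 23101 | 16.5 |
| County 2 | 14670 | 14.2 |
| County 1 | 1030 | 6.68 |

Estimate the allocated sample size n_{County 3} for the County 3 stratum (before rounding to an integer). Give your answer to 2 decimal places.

Neyman allocation: nₕ = n·NₕSₕ / Σⱼ NⱼSⱼ.
Σ NⱼSⱼ = 23101·16.5 + 14670·14.2 + 1030·6.68 = 596360.9.
n_{County 3} = 1493·23101·16.5 / 596360.9 = 954.26.

954.26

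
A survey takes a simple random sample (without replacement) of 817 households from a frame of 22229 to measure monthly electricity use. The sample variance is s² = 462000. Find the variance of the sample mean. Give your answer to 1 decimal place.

Under SRS without replacement, Var(ȳ) = (1 − f)·s²/n with f = n/N = 817/22229 = 0.03675379.
Var(ȳ) = (1 − 0.03675379)·462000/817 = 0.96324621·565.48348 = 544.69982.

544.7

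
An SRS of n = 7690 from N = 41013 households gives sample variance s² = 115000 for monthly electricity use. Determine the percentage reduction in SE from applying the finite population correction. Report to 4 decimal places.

9.8613

f = n/N = 7690/41013 = 0.18750152.
SE_no-fpc = √(s²/n) = 3.8671031; SE_fpc = √((1−f)s²/n) = 3.4857564.
Ratio = √(1−f) = 0.90138697. Reduction = 100·(1 − 0.90138697) = 9.8613%.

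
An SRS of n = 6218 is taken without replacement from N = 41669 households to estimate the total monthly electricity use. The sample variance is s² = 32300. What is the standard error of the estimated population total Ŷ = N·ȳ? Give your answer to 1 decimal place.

Var(Ŷ) = N²·Var(ȳ) = N²·(1 − n/N)·s²/n.
f = 6218/41669 = 0.14922364; Var(ȳ) = 0.85077636·32300/6218 = 4.4194397.
Var(Ŷ) = 41669² · 4.4194397 = 7.6734977 × 10^9.
SE(Ŷ) = √(7.6734977 × 10^9) = 87598.5.

87598.5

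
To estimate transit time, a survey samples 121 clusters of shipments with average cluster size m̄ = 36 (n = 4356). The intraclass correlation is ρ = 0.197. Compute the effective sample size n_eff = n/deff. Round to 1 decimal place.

deff = 1 + (36 − 1)·0.197 = 1 + 6.895 = 7.895.
n_eff = 4356 / 7.895 = 551.7.

551.7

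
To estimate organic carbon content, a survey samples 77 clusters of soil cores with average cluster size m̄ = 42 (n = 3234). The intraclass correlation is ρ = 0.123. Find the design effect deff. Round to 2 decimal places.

6.04

deff = 1 + (42 − 1)·0.123 = 1 + 5.043 = 6.043.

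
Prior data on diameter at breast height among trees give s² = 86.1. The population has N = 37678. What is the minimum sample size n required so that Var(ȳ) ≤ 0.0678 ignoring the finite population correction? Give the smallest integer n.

1270

Without fpc, n₀ = s²/D = 86.1/0.0678 = 1269.9115.
Rounding up, n = 1270.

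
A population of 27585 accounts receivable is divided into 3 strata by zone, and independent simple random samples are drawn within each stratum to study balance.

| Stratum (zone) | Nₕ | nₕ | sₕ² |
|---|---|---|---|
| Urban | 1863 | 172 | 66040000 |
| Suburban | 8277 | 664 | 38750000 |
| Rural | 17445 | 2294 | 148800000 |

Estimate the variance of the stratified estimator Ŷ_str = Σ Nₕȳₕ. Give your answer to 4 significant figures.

Var(Ŷ_str) = Σₕ Nₕ²(1 − fₕ)sₕ²/nₕ.
Urban: 1863²·(1 − 172/1863)·66040000/172 = 1.2095813 × 10^12.
Suburban: 8277²·(1 − 664/8277)·38750000/664 = 3.6773284 × 10^12.
Rural: 17445²·(1 − 2294/17445)·148800000/2294 = 1.714438 × 10^13.
Sum = 2.203129 × 10^13.

2.203 × 10^13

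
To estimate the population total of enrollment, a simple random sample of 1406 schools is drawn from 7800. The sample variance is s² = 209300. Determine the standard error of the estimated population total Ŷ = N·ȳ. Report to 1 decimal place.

Var(Ŷ) = N²·Var(ȳ) = N²·(1 − n/N)·s²/n.
f = 1406/7800 = 0.18025641; Var(ȳ) = 0.81974359·209300/1406 = 122.02869.
Var(Ŷ) = 7800² · 122.02869 = 7.4242255 × 10^9.
SE(Ŷ) = √(7.4242255 × 10^9) = 86163.9.

86163.9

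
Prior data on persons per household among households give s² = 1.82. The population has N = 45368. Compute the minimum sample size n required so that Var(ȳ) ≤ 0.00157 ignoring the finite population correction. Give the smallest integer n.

Without fpc, n₀ = s²/D = 1.82/0.00157 = 1159.2357.
Rounding up, n = 1160.

1160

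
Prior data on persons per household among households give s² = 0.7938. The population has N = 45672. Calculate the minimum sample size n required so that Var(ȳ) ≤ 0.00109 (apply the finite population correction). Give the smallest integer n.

717

Without fpc, n₀ = s²/D = 0.7938/0.00109 = 728.2569.
With fpc, (1 − n/N)·s²/n ≤ D requires n ≥ n₀/(1 + n₀/N) = 728.2569/(1 + 728.2569/45672) = 716.8268.
Rounding up, n = 717.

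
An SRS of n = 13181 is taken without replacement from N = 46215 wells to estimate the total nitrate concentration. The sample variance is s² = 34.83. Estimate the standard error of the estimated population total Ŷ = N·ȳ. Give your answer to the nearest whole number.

2009

Var(Ŷ) = N²·Var(ȳ) = N²·(1 − n/N)·s²/n.
f = 13181/46215 = 0.28521043; Var(ȳ) = 0.71478957·34.83/13181 = 0.0018887885.
Var(Ŷ) = 46215² · 0.0018887885 = 4.034124 × 10^6.
SE(Ŷ) = √(4.034124 × 10^6) = 2009.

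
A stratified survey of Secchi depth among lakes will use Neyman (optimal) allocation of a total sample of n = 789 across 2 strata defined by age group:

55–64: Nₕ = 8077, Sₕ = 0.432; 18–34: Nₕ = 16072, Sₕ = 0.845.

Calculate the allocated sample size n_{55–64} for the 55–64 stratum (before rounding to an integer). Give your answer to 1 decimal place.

Neyman allocation: nₕ = n·NₕSₕ / Σⱼ NⱼSⱼ.
Σ NⱼSⱼ = 8077·0.432 + 16072·0.845 = 17070.104.
n_{55–64} = 789·8077·0.432 / 17070.104 = 161.3.

161.3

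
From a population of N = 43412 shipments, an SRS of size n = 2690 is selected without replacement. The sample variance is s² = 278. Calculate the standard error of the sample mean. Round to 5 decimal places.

0.31136

Under SRS without replacement, Var(ȳ) = (1 − f)·s²/n with f = n/N = 2690/43412 = 0.06196443.
Var(ȳ) = (1 − 0.06196443)·278/2690 = 0.93803557·0.10334572 = 0.096941966.
SE(ȳ) = √(0.096941966) = 0.31136.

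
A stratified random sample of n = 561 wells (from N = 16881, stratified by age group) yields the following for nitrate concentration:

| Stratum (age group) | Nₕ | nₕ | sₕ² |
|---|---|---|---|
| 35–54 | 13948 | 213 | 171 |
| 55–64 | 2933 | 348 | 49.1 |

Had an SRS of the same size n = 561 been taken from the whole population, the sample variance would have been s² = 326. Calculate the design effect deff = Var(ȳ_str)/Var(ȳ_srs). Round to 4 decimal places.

0.9674

Var(ȳ_str) = Σ Wₕ²(1−fₕ)sₕ²/nₕ with Wₕ = Nₕ/16881:
  35–54: (13948/16881)²·(1−213/13948)·171/213 = 0.53971038
  55–64: (2933/16881)²·(1−348/2933)·49.1/348 = 0.0037538639
  → Var(ȳ_str) = 0.54346424.
Var(ȳ_srs) = (1 − 561/16881)·326/561 = 0.56179352.
deff = 0.54346424 / 0.56179352 = 0.9674.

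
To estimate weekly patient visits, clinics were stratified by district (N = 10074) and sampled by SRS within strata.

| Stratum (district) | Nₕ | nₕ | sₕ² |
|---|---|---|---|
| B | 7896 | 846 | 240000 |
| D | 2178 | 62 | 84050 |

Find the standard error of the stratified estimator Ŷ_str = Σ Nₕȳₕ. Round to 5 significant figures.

Var(Ŷ_str) = Σₕ Nₕ²(1 − fₕ)sₕ²/nₕ.
B: 7896²·(1 − 846/7896)·240000/846 = 1.5792 × 10^10.
D: 2178²·(1 − 62/2178)·84050/62 = 6.2476914 × 10^9.
Sum = 2.2039691 × 10^10.
SE = √(2.2039691 × 10^10) = 148460.

148460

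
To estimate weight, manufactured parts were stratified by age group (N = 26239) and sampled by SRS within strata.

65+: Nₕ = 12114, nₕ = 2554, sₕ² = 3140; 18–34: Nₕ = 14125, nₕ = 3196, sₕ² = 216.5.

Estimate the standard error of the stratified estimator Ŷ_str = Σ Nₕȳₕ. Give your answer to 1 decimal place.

Var(Ŷ_str) = Σₕ Nₕ²(1 − fₕ)sₕ²/nₕ.
65+: 12114²·(1 − 2554/12114)·3140/2554 = 1.4238171 × 10^8.
18–34: 14125²·(1 − 3196/14125)·216.5/3196 = 1.0457311 × 10^7.
Sum = 1.5283902 × 10^8.
SE = √(1.5283902 × 10^8) = 12362.8.

12362.8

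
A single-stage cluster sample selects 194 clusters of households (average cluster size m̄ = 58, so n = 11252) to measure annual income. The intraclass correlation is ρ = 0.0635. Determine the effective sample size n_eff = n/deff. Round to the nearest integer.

2436

deff = 1 + (58 − 1)·0.0635 = 1 + 3.6195 = 4.6195.
n_eff = 11252 / 4.6195 = 2436.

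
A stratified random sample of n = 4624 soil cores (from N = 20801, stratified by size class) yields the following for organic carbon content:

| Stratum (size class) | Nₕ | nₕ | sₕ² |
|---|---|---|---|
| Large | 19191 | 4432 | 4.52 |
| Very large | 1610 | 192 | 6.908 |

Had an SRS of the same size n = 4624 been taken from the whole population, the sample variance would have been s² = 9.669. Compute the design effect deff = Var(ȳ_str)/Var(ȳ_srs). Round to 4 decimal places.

0.5273

Var(ȳ_str) = Σ Wₕ²(1−fₕ)sₕ²/nₕ with Wₕ = Nₕ/20801:
  Large: (19191/20801)²·(1−4432/19191)·4.52/4432 = 6.6761301 × 10^-4
  Very large: (1610/20801)²·(1−192/1610)·6.908/192 = 1.8983871 × 10^-4
  → Var(ȳ_str) = 8.5745172 × 10^-4.
Var(ȳ_srs) = (1 − 4624/20801)·9.669/4624 = 0.0016262133.
deff = (8.5745172 × 10^-4) / 0.0016262133 = 0.5273.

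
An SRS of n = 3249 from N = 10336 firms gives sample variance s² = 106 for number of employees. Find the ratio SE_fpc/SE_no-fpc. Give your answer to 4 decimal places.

0.8280

f = n/N = 3249/10336 = 0.31433824.
SE_no-fpc = √(s²/n) = 0.18062509; SE_fpc = √((1−f)s²/n) = 0.14956606.
Ratio = √(1−f) = 0.82804696.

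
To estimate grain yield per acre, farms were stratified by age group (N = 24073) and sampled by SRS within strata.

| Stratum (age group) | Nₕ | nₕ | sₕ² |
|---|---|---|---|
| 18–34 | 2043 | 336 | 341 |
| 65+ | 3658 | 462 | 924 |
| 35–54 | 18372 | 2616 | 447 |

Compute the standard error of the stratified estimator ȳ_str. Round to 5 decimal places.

Var(ȳ_str) = Σₕ Wₕ²(1 − fₕ)sₕ²/nₕ with Wₕ = Nₕ/N, N = 24073.
18–34: Wₕ = 0.08486686; term = 0.08486686²·(1 − 0.16446402)·341/336 = 0.0061074027.
65+: Wₕ = 0.15195447; term = 0.15195447²·(1 − 0.12629852)·924/462 = 0.040347816.
35–54: Wₕ = 0.76317866; term = 0.76317866²·(1 − 0.14239059)·447/2616 = 0.085351618.
Sum = 0.13180684.
SE = √(0.13180684) = 0.36305.

0.36305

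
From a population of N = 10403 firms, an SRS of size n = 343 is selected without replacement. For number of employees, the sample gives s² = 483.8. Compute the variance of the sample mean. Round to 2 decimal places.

Under SRS without replacement, Var(ȳ) = (1 − f)·s²/n with f = n/N = 343/10403 = 0.03297126.
Var(ȳ) = (1 − 0.03297126)·483.8/343 = 0.96702874·1.4104956 = 1.3639898.

1.36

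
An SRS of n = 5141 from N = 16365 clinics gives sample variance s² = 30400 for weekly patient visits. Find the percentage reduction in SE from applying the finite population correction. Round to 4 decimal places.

17.1837

f = n/N = 5141/16365 = 0.31414604.
SE_no-fpc = √(s²/n) = 2.4317168; SE_fpc = √((1−f)s²/n) = 2.0138579.
Ratio = √(1−f) = 0.82816300. Reduction = 100·(1 − 0.82816300) = 17.1837%.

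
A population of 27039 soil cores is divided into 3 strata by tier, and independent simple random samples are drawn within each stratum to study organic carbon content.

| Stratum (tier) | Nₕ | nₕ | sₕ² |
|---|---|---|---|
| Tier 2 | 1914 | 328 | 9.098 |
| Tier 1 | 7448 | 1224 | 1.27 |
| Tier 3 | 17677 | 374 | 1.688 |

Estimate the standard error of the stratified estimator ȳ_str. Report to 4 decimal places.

Var(ȳ_str) = Σₕ Wₕ²(1 − fₕ)sₕ²/nₕ with Wₕ = Nₕ/N, N = 27039.
Tier 2: Wₕ = 0.07078664; term = 0.07078664²·(1 − 0.17136886)·9.098/328 = 1.1516909 × 10^-4.
Tier 1: Wₕ = 0.27545397; term = 0.27545397²·(1 − 0.16433942)·1.27/1224 = 6.5788548 × 10^-5.
Tier 3: Wₕ = 0.65375938; term = 0.65375938²·(1 − 0.02115744)·1.688/374 = 0.0018882068.
Sum = 0.0020691644.
SE = √(0.0020691644) = 0.0455.

0.0455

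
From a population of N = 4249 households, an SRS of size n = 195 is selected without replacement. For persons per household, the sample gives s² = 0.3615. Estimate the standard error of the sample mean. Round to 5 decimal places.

Under SRS without replacement, Var(ȳ) = (1 − f)·s²/n with f = n/N = 195/4249 = 0.04589315.
Var(ȳ) = (1 − 0.04589315)·0.3615/195 = 0.95410685·0.0018538462 = 0.0017687673.
SE(ȳ) = √(0.0017687673) = 0.04206.

0.04206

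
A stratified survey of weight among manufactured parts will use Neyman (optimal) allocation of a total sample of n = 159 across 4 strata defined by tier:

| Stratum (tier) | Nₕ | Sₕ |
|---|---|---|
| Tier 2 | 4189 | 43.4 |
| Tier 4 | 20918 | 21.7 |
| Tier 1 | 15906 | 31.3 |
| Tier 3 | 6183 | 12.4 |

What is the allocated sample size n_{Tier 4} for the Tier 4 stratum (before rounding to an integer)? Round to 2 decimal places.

59.64

Neyman allocation: nₕ = n·NₕSₕ / Σⱼ NⱼSⱼ.
Σ NⱼSⱼ = 4189·43.4 + 20918·21.7 + 15906·31.3 + 6183·12.4 = 1.2102502 × 10^6.
n_{Tier 4} = 159·20918·21.7 / (1.2102502 × 10^6) = 59.64.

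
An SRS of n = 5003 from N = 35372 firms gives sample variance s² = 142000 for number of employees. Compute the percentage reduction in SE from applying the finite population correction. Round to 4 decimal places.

7.3415

f = n/N = 5003/35372 = 0.14143956.
SE_no-fpc = √(s²/n) = 5.327567; SE_fpc = √((1−f)s²/n) = 4.9364456.
Ratio = √(1−f) = 0.92658537. Reduction = 100·(1 − 0.92658537) = 7.3415%.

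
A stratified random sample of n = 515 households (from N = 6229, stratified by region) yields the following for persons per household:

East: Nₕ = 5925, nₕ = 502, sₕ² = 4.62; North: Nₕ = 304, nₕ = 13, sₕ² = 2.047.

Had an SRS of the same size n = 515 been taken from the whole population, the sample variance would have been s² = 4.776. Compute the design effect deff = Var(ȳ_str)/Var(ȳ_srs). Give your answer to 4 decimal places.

0.9381

Var(ȳ_str) = Σ Wₕ²(1−fₕ)sₕ²/nₕ with Wₕ = Nₕ/6229:
  East: (5925/6229)²·(1−502/5925)·4.62/502 = 0.0076213087
  North: (304/6229)²·(1−13/304)·2.047/13 = 3.5900823 × 10^-4
  → Var(ȳ_str) = 0.0079803169.
Var(ȳ_srs) = (1 − 515/6229)·4.776/515 = 0.0085070502.
deff = 0.0079803169 / 0.0085070502 = 0.9381.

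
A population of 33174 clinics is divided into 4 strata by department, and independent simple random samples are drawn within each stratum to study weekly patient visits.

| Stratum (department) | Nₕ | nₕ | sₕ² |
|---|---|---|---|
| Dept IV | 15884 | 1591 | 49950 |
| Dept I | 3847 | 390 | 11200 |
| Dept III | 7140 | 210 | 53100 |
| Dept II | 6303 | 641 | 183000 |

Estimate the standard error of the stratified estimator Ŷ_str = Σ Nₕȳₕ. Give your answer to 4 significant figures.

173800

Var(Ŷ_str) = Σₕ Nₕ²(1 − fₕ)sₕ²/nₕ.
Dept IV: 15884²·(1 − 1591/15884)·49950/1591 = 7.1276864 × 10^9.
Dept I: 3847²·(1 − 390/3847)·11200/390 = 3.8192227 × 10^8.
Dept III: 7140²·(1 − 210/7140)·53100/210 = 1.2511422 × 10^10.
Dept II: 6303²·(1 − 641/6303)·183000/641 = 1.01885 × 10^10.
Sum = 3.0209531 × 10^10.
SE = √(3.0209531 × 10^10) = 173800.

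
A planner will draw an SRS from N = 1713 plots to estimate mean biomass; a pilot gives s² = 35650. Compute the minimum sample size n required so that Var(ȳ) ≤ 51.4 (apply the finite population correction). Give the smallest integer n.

494

Without fpc, n₀ = s²/D = 35650/51.4 = 693.5798.
With fpc, (1 − n/N)·s²/n ≤ D requires n ≥ n₀/(1 + n₀/N) = 693.5798/(1 + 693.5798/1713) = 493.6891.
Rounding up, n = 494.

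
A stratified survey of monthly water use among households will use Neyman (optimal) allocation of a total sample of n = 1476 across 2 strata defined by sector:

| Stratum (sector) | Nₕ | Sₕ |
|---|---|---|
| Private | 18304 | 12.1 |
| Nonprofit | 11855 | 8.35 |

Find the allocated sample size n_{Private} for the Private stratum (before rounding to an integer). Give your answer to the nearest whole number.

1020

Neyman allocation: nₕ = n·NₕSₕ / Σⱼ NⱼSⱼ.
Σ NⱼSⱼ = 18304·12.1 + 11855·8.35 = 320467.65.
n_{Private} = 1476·18304·12.1 / 320467.65 = 1020.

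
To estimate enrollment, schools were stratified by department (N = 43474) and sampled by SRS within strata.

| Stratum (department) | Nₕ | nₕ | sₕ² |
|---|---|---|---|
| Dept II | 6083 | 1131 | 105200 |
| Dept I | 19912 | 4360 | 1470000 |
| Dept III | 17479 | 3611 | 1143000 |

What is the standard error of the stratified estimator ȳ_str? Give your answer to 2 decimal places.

Var(ȳ_str) = Σₕ Wₕ²(1 − fₕ)sₕ²/nₕ with Wₕ = Nₕ/N, N = 43474.
Dept II: Wₕ = 0.13992271; term = 0.13992271²·(1 − 0.18592800)·105200/1131 = 1.4824921.
Dept I: Wₕ = 0.45802089; term = 0.45802089²·(1 − 0.21896344)·1470000/4360 = 55.24243.
Dept III: Wₕ = 0.40205640; term = 0.40205640²·(1 − 0.20659077)·1143000/3611 = 40.596627.
Sum = 97.321549.
SE = √(97.321549) = 9.87.

9.87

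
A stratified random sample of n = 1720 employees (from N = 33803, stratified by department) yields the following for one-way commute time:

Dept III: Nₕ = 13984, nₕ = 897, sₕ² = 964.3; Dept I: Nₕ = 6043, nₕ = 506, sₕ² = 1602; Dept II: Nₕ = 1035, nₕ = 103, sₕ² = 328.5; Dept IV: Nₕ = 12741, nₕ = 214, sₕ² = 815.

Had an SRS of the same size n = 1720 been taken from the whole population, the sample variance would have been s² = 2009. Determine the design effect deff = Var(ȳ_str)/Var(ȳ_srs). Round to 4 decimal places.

Var(ȳ_str) = Σ Wₕ²(1−fₕ)sₕ²/nₕ with Wₕ = Nₕ/33803:
  Dept III: (13984/33803)²·(1−897/13984)·964.3/897 = 0.17217923
  Dept I: (6043/33803)²·(1−506/6043)·1602/506 = 0.092710436
  Dept II: (1035/33803)²·(1−103/1035)·328.5/103 = 0.0026924269
  Dept IV: (12741/33803)²·(1−214/12741)·815/214 = 0.53196608
  → Var(ȳ_str) = 0.79954817.
Var(ȳ_srs) = (1 − 1720/33803)·2009/1720 = 1.1085907.
deff = 0.79954817 / 1.1085907 = 0.7212.

0.7212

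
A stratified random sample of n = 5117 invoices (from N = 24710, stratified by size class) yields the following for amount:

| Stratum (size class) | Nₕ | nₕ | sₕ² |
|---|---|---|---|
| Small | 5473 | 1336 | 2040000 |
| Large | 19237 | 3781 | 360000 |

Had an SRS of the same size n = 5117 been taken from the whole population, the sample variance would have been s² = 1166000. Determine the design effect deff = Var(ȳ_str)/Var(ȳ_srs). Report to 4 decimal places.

Var(ȳ_str) = Σ Wₕ²(1−fₕ)sₕ²/nₕ with Wₕ = Nₕ/24710:
  Small: (5473/24710)²·(1−1336/5473)·2040000/1336 = 56.622519
  Large: (19237/24710)²·(1−3781/19237)·360000/3781 = 46.364415
  → Var(ȳ_str) = 102.98693.
Var(ȳ_srs) = (1 − 5117/24710)·1166000/5117 = 180.68052.
deff = 102.98693 / 180.68052 = 0.5700.

0.5700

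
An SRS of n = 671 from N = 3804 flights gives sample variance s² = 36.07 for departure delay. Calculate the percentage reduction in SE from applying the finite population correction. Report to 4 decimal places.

9.2472

f = n/N = 671/3804 = 0.17639327.
SE_no-fpc = √(s²/n) = 0.23185251; SE_fpc = √((1−f)s²/n) = 0.21041261.
Ratio = √(1−f) = 0.90752781. Reduction = 100·(1 − 0.90752781) = 9.2472%.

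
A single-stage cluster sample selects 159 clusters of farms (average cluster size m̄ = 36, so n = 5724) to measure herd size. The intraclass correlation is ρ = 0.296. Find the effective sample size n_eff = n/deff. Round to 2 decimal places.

503.87

deff = 1 + (36 − 1)·0.296 = 1 + 10.36 = 11.36.
n_eff = 5724 / 11.36 = 503.87.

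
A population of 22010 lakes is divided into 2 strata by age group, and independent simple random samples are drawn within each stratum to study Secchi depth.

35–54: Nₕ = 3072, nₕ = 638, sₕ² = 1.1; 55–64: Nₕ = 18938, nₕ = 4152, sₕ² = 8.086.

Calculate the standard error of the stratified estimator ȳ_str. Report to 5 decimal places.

0.03395

Var(ȳ_str) = Σₕ Wₕ²(1 − fₕ)sₕ²/nₕ with Wₕ = Nₕ/N, N = 22010.
35–54: Wₕ = 0.13957292; term = 0.13957292²·(1 − 0.20768229)·1.1/638 = 2.6611767 × 10^-5.
55–64: Wₕ = 0.86042708; term = 0.86042708²·(1 − 0.21924174)·8.086/4152 = 0.001125696.
Sum = 0.0011523078.
SE = √(0.0011523078) = 0.03395.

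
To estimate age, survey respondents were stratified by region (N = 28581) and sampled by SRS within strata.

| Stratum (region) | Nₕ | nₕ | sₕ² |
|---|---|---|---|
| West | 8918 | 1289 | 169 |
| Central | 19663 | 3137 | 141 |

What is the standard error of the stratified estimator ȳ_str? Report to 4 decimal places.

Var(ȳ_str) = Σₕ Wₕ²(1 − fₕ)sₕ²/nₕ with Wₕ = Nₕ/N, N = 28581.
West: Wₕ = 0.31202547; term = 0.31202547²·(1 − 0.14453913)·169/1289 = 0.010919784.
Central: Wₕ = 0.68797453; term = 0.68797453²·(1 − 0.15953822)·141/3137 = 0.01787999.
Sum = 0.028799774.
SE = √(0.028799774) = 0.1697.

0.1697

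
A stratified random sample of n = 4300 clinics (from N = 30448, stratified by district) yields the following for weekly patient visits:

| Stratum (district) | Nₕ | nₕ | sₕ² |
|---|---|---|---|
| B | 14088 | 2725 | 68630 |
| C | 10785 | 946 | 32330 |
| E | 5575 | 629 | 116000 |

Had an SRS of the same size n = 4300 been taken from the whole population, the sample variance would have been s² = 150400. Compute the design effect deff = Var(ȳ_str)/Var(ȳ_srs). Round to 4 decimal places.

0.4576

Var(ȳ_str) = Σ Wₕ²(1−fₕ)sₕ²/nₕ with Wₕ = Nₕ/30448:
  B: (14088/30448)²·(1−2725/14088)·68630/2725 = 4.3488287
  C: (10785/30448)²·(1−946/10785)·32330/946 = 3.9117234
  E: (5575/30448)²·(1−629/5575)·116000/629 = 5.4851535
  → Var(ȳ_str) = 13.745706.
Var(ȳ_srs) = (1 − 4300/30448)·150400/4300 = 30.037175.
deff = 13.745706 / 30.037175 = 0.4576.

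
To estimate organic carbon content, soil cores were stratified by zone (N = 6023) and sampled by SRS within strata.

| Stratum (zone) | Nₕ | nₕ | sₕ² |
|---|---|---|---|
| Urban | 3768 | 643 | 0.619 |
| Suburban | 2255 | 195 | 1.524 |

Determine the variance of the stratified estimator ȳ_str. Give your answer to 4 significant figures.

0.001313

Var(ȳ_str) = Σₕ Wₕ²(1 − fₕ)sₕ²/nₕ with Wₕ = Nₕ/N, N = 6023.
Urban: Wₕ = 0.62560186; term = 0.62560186²·(1 − 0.17064756)·0.619/643 = 3.124747 × 10^-4.
Suburban: Wₕ = 0.37439814; term = 0.37439814²·(1 − 0.08647450)·1.524/195 = 0.0010007795.
Sum = 0.0013132542.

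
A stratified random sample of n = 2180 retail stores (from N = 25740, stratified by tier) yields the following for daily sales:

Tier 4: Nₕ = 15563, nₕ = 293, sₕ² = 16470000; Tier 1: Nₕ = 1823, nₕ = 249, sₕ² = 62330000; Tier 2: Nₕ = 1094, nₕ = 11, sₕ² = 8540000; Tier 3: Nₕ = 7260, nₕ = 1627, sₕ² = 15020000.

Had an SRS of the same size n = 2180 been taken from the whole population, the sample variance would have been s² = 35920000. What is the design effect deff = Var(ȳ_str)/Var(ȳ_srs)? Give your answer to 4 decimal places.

1.5386

Var(ȳ_str) = Σ Wₕ²(1−fₕ)sₕ²/nₕ with Wₕ = Nₕ/25740:
  Tier 4: (15563/25740)²·(1−293/15563)·16470000/293 = 20162.355
  Tier 1: (1823/25740)²·(1−249/1823)·62330000/249 = 1084.1069
  Tier 2: (1094/25740)²·(1−11/1094)·8540000/11 = 1388.3337
  Tier 3: (7260/25740)²·(1−1627/7260)·15020000/1627 = 569.82522
  → Var(ȳ_str) = 23204.621.
Var(ȳ_srs) = (1 − 2180/25740)·35920000/2180 = 15081.571.
deff = 23204.621 / 15081.571 = 1.5386.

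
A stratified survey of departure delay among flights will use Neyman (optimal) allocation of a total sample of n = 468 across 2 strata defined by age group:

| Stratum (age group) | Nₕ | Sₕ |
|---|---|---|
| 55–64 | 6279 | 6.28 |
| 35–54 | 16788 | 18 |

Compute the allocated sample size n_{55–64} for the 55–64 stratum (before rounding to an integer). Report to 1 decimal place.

Neyman allocation: nₕ = n·NₕSₕ / Σⱼ NⱼSⱼ.
Σ NⱼSⱼ = 6279·6.28 + 16788·18 = 341616.12.
n_{55–64} = 468·6279·6.28 / 341616.12 = 54.0.

54.0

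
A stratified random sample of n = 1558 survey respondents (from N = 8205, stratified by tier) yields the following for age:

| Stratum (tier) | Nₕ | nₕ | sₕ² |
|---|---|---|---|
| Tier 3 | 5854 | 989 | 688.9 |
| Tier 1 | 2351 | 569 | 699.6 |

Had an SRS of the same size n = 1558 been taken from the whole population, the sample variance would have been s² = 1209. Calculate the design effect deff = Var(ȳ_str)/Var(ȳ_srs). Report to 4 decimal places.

0.5905

Var(ȳ_str) = Σ Wₕ²(1−fₕ)sₕ²/nₕ with Wₕ = Nₕ/8205:
  Tier 3: (5854/8205)²·(1−989/5854)·688.9/989 = 0.2946716
  Tier 1: (2351/8205)²·(1−569/2351)·699.6/569 = 0.076513962
  → Var(ȳ_str) = 0.37118556.
Var(ȳ_srs) = (1 − 1558/8205)·1209/1558 = 0.62864569.
deff = 0.37118556 / 0.62864569 = 0.5905.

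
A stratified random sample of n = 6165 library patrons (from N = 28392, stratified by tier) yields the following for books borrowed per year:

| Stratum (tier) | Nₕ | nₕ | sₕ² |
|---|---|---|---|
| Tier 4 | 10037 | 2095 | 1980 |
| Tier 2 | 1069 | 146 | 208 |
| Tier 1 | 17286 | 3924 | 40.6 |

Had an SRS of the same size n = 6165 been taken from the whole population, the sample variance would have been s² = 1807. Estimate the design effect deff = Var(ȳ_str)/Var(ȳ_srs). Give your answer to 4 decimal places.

0.4278

Var(ȳ_str) = Σ Wₕ²(1−fₕ)sₕ²/nₕ with Wₕ = Nₕ/28392:
  Tier 4: (10037/28392)²·(1−2095/10037)·1980/2095 = 0.093459402
  Tier 2: (1069/28392)²·(1−146/1069)·208/146 = 0.001743805
  Tier 1: (17286/28392)²·(1−3924/17286)·40.6/3924 = 0.0029646337
  → Var(ȳ_str) = 0.098167841.
Var(ȳ_srs) = (1 − 6165/28392)·1807/6165 = 0.22946156.
deff = 0.098167841 / 0.22946156 = 0.4278.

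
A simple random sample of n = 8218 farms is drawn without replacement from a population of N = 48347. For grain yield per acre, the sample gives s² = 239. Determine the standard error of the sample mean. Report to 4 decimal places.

Under SRS without replacement, Var(ȳ) = (1 − f)·s²/n with f = n/N = 8218/48347 = 0.16997952.
Var(ȳ) = (1 − 0.16997952)·239/8218 = 0.83002048·0.029082502 = 0.024139072.
SE(ȳ) = √(0.024139072) = 0.1554.

0.1554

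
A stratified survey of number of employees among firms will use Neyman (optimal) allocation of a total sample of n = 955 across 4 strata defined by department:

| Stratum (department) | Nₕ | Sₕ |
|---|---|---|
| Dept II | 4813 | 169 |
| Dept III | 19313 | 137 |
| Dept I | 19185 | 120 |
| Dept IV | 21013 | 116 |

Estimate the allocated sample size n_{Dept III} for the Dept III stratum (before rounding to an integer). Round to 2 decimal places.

Neyman allocation: nₕ = n·NₕSₕ / Σⱼ NⱼSⱼ.
Σ NⱼSⱼ = 4813·169 + 19313·137 + 19185·120 + 21013·116 = 8.198986 × 10^6.
n_{Dept III} = 955·19313·137 / (8.198986 × 10^6) = 308.19.

308.19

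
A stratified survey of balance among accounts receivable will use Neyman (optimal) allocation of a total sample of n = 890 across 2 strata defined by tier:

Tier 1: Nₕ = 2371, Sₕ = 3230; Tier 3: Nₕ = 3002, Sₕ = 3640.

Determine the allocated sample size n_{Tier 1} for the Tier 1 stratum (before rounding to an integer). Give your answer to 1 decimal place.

366.7

Neyman allocation: nₕ = n·NₕSₕ / Σⱼ NⱼSⱼ.
Σ NⱼSⱼ = 2371·3230 + 3002·3640 = 1.858561 × 10^7.
n_{Tier 1} = 890·2371·3230 / (1.858561 × 10^7) = 366.7.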